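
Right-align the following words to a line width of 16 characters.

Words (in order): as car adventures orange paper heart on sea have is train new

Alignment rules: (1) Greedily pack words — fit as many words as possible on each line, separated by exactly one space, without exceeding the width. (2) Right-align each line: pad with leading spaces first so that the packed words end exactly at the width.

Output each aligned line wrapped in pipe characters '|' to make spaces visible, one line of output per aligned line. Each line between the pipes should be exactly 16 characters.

Answer: |          as car|
|      adventures|
|    orange paper|
|    heart on sea|
|   have is train|
|             new|

Derivation:
Line 1: ['as', 'car'] (min_width=6, slack=10)
Line 2: ['adventures'] (min_width=10, slack=6)
Line 3: ['orange', 'paper'] (min_width=12, slack=4)
Line 4: ['heart', 'on', 'sea'] (min_width=12, slack=4)
Line 5: ['have', 'is', 'train'] (min_width=13, slack=3)
Line 6: ['new'] (min_width=3, slack=13)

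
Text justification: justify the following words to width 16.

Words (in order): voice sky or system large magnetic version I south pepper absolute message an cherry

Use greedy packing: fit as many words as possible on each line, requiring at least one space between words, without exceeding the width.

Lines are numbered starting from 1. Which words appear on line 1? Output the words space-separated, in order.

Answer: voice sky or

Derivation:
Line 1: ['voice', 'sky', 'or'] (min_width=12, slack=4)
Line 2: ['system', 'large'] (min_width=12, slack=4)
Line 3: ['magnetic', 'version'] (min_width=16, slack=0)
Line 4: ['I', 'south', 'pepper'] (min_width=14, slack=2)
Line 5: ['absolute', 'message'] (min_width=16, slack=0)
Line 6: ['an', 'cherry'] (min_width=9, slack=7)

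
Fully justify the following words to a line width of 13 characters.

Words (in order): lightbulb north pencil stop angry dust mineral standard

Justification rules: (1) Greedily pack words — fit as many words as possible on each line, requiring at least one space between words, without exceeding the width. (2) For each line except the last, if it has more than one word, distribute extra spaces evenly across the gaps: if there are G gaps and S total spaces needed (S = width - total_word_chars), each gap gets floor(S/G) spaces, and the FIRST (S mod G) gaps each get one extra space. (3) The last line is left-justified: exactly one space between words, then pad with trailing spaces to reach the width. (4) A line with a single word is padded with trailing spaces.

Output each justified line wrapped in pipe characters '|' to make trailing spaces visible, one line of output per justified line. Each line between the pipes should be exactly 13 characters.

Answer: |lightbulb    |
|north  pencil|
|stop    angry|
|dust  mineral|
|standard     |

Derivation:
Line 1: ['lightbulb'] (min_width=9, slack=4)
Line 2: ['north', 'pencil'] (min_width=12, slack=1)
Line 3: ['stop', 'angry'] (min_width=10, slack=3)
Line 4: ['dust', 'mineral'] (min_width=12, slack=1)
Line 5: ['standard'] (min_width=8, slack=5)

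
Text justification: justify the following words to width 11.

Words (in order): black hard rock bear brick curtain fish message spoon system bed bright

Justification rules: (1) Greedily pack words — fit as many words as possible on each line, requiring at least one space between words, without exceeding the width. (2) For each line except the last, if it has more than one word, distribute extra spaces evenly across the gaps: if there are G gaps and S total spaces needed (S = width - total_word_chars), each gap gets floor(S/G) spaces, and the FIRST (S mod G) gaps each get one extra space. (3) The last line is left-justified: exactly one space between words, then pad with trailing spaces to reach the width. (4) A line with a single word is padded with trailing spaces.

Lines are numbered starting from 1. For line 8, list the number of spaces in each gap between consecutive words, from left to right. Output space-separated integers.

Answer: 2

Derivation:
Line 1: ['black', 'hard'] (min_width=10, slack=1)
Line 2: ['rock', 'bear'] (min_width=9, slack=2)
Line 3: ['brick'] (min_width=5, slack=6)
Line 4: ['curtain'] (min_width=7, slack=4)
Line 5: ['fish'] (min_width=4, slack=7)
Line 6: ['message'] (min_width=7, slack=4)
Line 7: ['spoon'] (min_width=5, slack=6)
Line 8: ['system', 'bed'] (min_width=10, slack=1)
Line 9: ['bright'] (min_width=6, slack=5)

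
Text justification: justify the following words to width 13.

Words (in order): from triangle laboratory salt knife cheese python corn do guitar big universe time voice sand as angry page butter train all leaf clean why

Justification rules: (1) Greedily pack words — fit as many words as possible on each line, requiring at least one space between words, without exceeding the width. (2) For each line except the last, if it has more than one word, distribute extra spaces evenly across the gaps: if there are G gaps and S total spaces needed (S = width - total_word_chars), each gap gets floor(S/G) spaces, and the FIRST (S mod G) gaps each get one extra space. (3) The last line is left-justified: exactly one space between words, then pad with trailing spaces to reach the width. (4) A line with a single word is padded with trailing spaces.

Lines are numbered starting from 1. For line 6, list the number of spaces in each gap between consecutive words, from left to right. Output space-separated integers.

Answer: 4

Derivation:
Line 1: ['from', 'triangle'] (min_width=13, slack=0)
Line 2: ['laboratory'] (min_width=10, slack=3)
Line 3: ['salt', 'knife'] (min_width=10, slack=3)
Line 4: ['cheese', 'python'] (min_width=13, slack=0)
Line 5: ['corn', 'do'] (min_width=7, slack=6)
Line 6: ['guitar', 'big'] (min_width=10, slack=3)
Line 7: ['universe', 'time'] (min_width=13, slack=0)
Line 8: ['voice', 'sand', 'as'] (min_width=13, slack=0)
Line 9: ['angry', 'page'] (min_width=10, slack=3)
Line 10: ['butter', 'train'] (min_width=12, slack=1)
Line 11: ['all', 'leaf'] (min_width=8, slack=5)
Line 12: ['clean', 'why'] (min_width=9, slack=4)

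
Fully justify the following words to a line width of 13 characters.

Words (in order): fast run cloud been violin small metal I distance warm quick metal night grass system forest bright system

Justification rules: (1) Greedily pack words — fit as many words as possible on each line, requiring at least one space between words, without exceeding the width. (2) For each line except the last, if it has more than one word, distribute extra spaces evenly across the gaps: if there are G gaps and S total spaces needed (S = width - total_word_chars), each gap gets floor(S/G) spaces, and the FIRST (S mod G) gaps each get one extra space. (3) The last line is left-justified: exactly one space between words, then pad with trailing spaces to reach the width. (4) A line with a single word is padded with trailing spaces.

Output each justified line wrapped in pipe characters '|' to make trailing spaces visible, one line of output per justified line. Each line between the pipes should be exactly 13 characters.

Answer: |fast      run|
|cloud    been|
|violin  small|
|metal       I|
|distance warm|
|quick   metal|
|night   grass|
|system forest|
|bright system|

Derivation:
Line 1: ['fast', 'run'] (min_width=8, slack=5)
Line 2: ['cloud', 'been'] (min_width=10, slack=3)
Line 3: ['violin', 'small'] (min_width=12, slack=1)
Line 4: ['metal', 'I'] (min_width=7, slack=6)
Line 5: ['distance', 'warm'] (min_width=13, slack=0)
Line 6: ['quick', 'metal'] (min_width=11, slack=2)
Line 7: ['night', 'grass'] (min_width=11, slack=2)
Line 8: ['system', 'forest'] (min_width=13, slack=0)
Line 9: ['bright', 'system'] (min_width=13, slack=0)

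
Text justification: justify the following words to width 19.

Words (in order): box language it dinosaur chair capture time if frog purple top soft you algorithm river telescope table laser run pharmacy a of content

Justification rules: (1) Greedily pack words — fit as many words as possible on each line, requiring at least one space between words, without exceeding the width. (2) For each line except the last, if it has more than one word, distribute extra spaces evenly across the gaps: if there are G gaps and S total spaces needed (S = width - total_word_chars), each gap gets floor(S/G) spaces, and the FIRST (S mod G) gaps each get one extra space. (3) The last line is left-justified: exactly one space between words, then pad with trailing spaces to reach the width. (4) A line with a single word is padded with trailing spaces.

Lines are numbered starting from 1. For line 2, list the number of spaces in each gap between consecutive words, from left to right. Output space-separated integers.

Answer: 6

Derivation:
Line 1: ['box', 'language', 'it'] (min_width=15, slack=4)
Line 2: ['dinosaur', 'chair'] (min_width=14, slack=5)
Line 3: ['capture', 'time', 'if'] (min_width=15, slack=4)
Line 4: ['frog', 'purple', 'top'] (min_width=15, slack=4)
Line 5: ['soft', 'you', 'algorithm'] (min_width=18, slack=1)
Line 6: ['river', 'telescope'] (min_width=15, slack=4)
Line 7: ['table', 'laser', 'run'] (min_width=15, slack=4)
Line 8: ['pharmacy', 'a', 'of'] (min_width=13, slack=6)
Line 9: ['content'] (min_width=7, slack=12)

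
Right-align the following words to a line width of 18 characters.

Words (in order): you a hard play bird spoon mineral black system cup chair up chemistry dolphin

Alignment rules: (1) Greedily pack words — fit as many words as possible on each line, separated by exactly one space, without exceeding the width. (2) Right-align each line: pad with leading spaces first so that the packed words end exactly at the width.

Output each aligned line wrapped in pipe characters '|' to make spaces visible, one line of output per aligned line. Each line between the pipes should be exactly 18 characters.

Line 1: ['you', 'a', 'hard', 'play'] (min_width=15, slack=3)
Line 2: ['bird', 'spoon', 'mineral'] (min_width=18, slack=0)
Line 3: ['black', 'system', 'cup'] (min_width=16, slack=2)
Line 4: ['chair', 'up', 'chemistry'] (min_width=18, slack=0)
Line 5: ['dolphin'] (min_width=7, slack=11)

Answer: |   you a hard play|
|bird spoon mineral|
|  black system cup|
|chair up chemistry|
|           dolphin|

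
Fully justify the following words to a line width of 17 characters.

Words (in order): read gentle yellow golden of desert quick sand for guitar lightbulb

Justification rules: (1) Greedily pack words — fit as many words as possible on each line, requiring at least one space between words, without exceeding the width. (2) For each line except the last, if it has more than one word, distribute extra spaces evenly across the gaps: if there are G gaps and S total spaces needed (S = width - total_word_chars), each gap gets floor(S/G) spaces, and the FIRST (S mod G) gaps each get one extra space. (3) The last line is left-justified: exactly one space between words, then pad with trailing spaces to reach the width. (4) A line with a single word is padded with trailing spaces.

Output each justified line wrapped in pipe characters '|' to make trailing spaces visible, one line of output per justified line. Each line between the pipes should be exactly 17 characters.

Answer: |read       gentle|
|yellow  golden of|
|desert quick sand|
|for        guitar|
|lightbulb        |

Derivation:
Line 1: ['read', 'gentle'] (min_width=11, slack=6)
Line 2: ['yellow', 'golden', 'of'] (min_width=16, slack=1)
Line 3: ['desert', 'quick', 'sand'] (min_width=17, slack=0)
Line 4: ['for', 'guitar'] (min_width=10, slack=7)
Line 5: ['lightbulb'] (min_width=9, slack=8)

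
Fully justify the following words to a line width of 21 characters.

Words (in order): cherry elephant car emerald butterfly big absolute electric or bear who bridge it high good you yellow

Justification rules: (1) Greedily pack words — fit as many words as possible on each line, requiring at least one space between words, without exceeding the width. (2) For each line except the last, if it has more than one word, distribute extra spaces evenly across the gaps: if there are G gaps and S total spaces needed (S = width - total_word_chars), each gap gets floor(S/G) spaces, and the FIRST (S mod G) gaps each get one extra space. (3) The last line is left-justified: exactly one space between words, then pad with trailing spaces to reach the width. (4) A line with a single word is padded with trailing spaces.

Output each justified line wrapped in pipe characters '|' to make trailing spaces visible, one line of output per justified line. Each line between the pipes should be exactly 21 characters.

Answer: |cherry  elephant  car|
|emerald butterfly big|
|absolute  electric or|
|bear  who  bridge  it|
|high good you yellow |

Derivation:
Line 1: ['cherry', 'elephant', 'car'] (min_width=19, slack=2)
Line 2: ['emerald', 'butterfly', 'big'] (min_width=21, slack=0)
Line 3: ['absolute', 'electric', 'or'] (min_width=20, slack=1)
Line 4: ['bear', 'who', 'bridge', 'it'] (min_width=18, slack=3)
Line 5: ['high', 'good', 'you', 'yellow'] (min_width=20, slack=1)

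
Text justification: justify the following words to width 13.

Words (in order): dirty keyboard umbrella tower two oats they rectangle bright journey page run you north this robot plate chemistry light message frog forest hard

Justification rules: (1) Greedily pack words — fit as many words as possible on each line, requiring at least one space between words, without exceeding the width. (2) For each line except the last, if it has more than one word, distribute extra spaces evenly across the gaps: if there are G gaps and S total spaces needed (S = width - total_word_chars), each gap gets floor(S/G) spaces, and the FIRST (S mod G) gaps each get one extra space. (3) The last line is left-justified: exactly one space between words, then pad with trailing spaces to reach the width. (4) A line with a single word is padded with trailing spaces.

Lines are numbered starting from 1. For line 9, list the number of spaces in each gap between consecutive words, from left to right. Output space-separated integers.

Line 1: ['dirty'] (min_width=5, slack=8)
Line 2: ['keyboard'] (min_width=8, slack=5)
Line 3: ['umbrella'] (min_width=8, slack=5)
Line 4: ['tower', 'two'] (min_width=9, slack=4)
Line 5: ['oats', 'they'] (min_width=9, slack=4)
Line 6: ['rectangle'] (min_width=9, slack=4)
Line 7: ['bright'] (min_width=6, slack=7)
Line 8: ['journey', 'page'] (min_width=12, slack=1)
Line 9: ['run', 'you', 'north'] (min_width=13, slack=0)
Line 10: ['this', 'robot'] (min_width=10, slack=3)
Line 11: ['plate'] (min_width=5, slack=8)
Line 12: ['chemistry'] (min_width=9, slack=4)
Line 13: ['light', 'message'] (min_width=13, slack=0)
Line 14: ['frog', 'forest'] (min_width=11, slack=2)
Line 15: ['hard'] (min_width=4, slack=9)

Answer: 1 1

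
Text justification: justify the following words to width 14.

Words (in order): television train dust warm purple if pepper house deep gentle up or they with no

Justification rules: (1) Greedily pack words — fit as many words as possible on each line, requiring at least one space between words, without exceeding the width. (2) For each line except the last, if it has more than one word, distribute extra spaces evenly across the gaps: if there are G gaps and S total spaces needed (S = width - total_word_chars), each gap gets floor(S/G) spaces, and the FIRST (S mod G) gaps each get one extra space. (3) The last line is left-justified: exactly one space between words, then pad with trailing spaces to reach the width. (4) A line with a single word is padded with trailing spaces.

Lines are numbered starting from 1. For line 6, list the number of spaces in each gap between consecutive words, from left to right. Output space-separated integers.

Answer: 2 2

Derivation:
Line 1: ['television'] (min_width=10, slack=4)
Line 2: ['train', 'dust'] (min_width=10, slack=4)
Line 3: ['warm', 'purple', 'if'] (min_width=14, slack=0)
Line 4: ['pepper', 'house'] (min_width=12, slack=2)
Line 5: ['deep', 'gentle', 'up'] (min_width=14, slack=0)
Line 6: ['or', 'they', 'with'] (min_width=12, slack=2)
Line 7: ['no'] (min_width=2, slack=12)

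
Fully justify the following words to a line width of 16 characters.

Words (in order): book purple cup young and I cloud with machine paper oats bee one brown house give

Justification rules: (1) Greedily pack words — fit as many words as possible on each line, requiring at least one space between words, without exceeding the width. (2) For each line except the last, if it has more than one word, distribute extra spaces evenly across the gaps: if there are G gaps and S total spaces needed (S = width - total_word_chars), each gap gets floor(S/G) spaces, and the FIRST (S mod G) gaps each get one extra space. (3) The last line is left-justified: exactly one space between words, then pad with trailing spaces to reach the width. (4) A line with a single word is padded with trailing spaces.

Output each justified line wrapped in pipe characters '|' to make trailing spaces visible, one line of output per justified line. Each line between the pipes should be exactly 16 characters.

Line 1: ['book', 'purple', 'cup'] (min_width=15, slack=1)
Line 2: ['young', 'and', 'I'] (min_width=11, slack=5)
Line 3: ['cloud', 'with'] (min_width=10, slack=6)
Line 4: ['machine', 'paper'] (min_width=13, slack=3)
Line 5: ['oats', 'bee', 'one'] (min_width=12, slack=4)
Line 6: ['brown', 'house', 'give'] (min_width=16, slack=0)

Answer: |book  purple cup|
|young    and   I|
|cloud       with|
|machine    paper|
|oats   bee   one|
|brown house give|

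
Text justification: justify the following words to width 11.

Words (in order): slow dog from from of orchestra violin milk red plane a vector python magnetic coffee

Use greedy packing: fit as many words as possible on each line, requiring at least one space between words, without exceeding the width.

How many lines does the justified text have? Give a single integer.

Line 1: ['slow', 'dog'] (min_width=8, slack=3)
Line 2: ['from', 'from'] (min_width=9, slack=2)
Line 3: ['of'] (min_width=2, slack=9)
Line 4: ['orchestra'] (min_width=9, slack=2)
Line 5: ['violin', 'milk'] (min_width=11, slack=0)
Line 6: ['red', 'plane', 'a'] (min_width=11, slack=0)
Line 7: ['vector'] (min_width=6, slack=5)
Line 8: ['python'] (min_width=6, slack=5)
Line 9: ['magnetic'] (min_width=8, slack=3)
Line 10: ['coffee'] (min_width=6, slack=5)
Total lines: 10

Answer: 10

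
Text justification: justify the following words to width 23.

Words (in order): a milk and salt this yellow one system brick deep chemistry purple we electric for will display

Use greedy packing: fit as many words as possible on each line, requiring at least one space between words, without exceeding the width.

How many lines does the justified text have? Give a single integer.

Answer: 5

Derivation:
Line 1: ['a', 'milk', 'and', 'salt', 'this'] (min_width=20, slack=3)
Line 2: ['yellow', 'one', 'system', 'brick'] (min_width=23, slack=0)
Line 3: ['deep', 'chemistry', 'purple'] (min_width=21, slack=2)
Line 4: ['we', 'electric', 'for', 'will'] (min_width=20, slack=3)
Line 5: ['display'] (min_width=7, slack=16)
Total lines: 5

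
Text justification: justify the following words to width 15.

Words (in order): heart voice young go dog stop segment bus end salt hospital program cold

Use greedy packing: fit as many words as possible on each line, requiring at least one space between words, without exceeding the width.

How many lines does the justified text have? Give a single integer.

Line 1: ['heart', 'voice'] (min_width=11, slack=4)
Line 2: ['young', 'go', 'dog'] (min_width=12, slack=3)
Line 3: ['stop', 'segment'] (min_width=12, slack=3)
Line 4: ['bus', 'end', 'salt'] (min_width=12, slack=3)
Line 5: ['hospital'] (min_width=8, slack=7)
Line 6: ['program', 'cold'] (min_width=12, slack=3)
Total lines: 6

Answer: 6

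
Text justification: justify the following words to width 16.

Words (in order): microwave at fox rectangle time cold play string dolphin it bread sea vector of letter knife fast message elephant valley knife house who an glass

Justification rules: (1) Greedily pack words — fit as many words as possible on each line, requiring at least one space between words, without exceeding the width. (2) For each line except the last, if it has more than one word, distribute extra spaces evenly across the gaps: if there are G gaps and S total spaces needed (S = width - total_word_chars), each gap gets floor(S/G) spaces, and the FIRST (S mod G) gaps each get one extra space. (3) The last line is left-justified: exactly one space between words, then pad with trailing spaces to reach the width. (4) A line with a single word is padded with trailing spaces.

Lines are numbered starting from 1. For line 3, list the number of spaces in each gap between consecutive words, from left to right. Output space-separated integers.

Answer: 1 1

Derivation:
Line 1: ['microwave', 'at', 'fox'] (min_width=16, slack=0)
Line 2: ['rectangle', 'time'] (min_width=14, slack=2)
Line 3: ['cold', 'play', 'string'] (min_width=16, slack=0)
Line 4: ['dolphin', 'it', 'bread'] (min_width=16, slack=0)
Line 5: ['sea', 'vector', 'of'] (min_width=13, slack=3)
Line 6: ['letter', 'knife'] (min_width=12, slack=4)
Line 7: ['fast', 'message'] (min_width=12, slack=4)
Line 8: ['elephant', 'valley'] (min_width=15, slack=1)
Line 9: ['knife', 'house', 'who'] (min_width=15, slack=1)
Line 10: ['an', 'glass'] (min_width=8, slack=8)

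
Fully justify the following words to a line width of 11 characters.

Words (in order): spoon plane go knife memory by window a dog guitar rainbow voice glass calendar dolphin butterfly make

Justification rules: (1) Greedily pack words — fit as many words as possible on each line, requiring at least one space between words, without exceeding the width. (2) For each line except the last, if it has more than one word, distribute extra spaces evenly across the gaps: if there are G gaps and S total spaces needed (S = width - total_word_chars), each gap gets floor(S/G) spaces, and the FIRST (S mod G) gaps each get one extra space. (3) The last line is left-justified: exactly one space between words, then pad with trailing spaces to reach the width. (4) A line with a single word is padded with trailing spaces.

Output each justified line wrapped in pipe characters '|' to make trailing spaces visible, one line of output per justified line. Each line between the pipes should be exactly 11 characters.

Answer: |spoon plane|
|go    knife|
|memory   by|
|window    a|
|dog  guitar|
|rainbow    |
|voice glass|
|calendar   |
|dolphin    |
|butterfly  |
|make       |

Derivation:
Line 1: ['spoon', 'plane'] (min_width=11, slack=0)
Line 2: ['go', 'knife'] (min_width=8, slack=3)
Line 3: ['memory', 'by'] (min_width=9, slack=2)
Line 4: ['window', 'a'] (min_width=8, slack=3)
Line 5: ['dog', 'guitar'] (min_width=10, slack=1)
Line 6: ['rainbow'] (min_width=7, slack=4)
Line 7: ['voice', 'glass'] (min_width=11, slack=0)
Line 8: ['calendar'] (min_width=8, slack=3)
Line 9: ['dolphin'] (min_width=7, slack=4)
Line 10: ['butterfly'] (min_width=9, slack=2)
Line 11: ['make'] (min_width=4, slack=7)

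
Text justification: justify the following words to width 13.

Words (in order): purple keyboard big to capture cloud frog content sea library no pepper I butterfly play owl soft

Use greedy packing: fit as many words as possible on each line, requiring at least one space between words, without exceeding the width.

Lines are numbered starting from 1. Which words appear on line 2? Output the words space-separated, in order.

Answer: keyboard big

Derivation:
Line 1: ['purple'] (min_width=6, slack=7)
Line 2: ['keyboard', 'big'] (min_width=12, slack=1)
Line 3: ['to', 'capture'] (min_width=10, slack=3)
Line 4: ['cloud', 'frog'] (min_width=10, slack=3)
Line 5: ['content', 'sea'] (min_width=11, slack=2)
Line 6: ['library', 'no'] (min_width=10, slack=3)
Line 7: ['pepper', 'I'] (min_width=8, slack=5)
Line 8: ['butterfly'] (min_width=9, slack=4)
Line 9: ['play', 'owl', 'soft'] (min_width=13, slack=0)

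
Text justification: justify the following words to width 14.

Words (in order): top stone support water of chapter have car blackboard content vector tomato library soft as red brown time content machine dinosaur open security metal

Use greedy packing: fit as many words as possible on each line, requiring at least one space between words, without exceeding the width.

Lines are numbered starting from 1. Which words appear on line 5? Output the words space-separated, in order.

Line 1: ['top', 'stone'] (min_width=9, slack=5)
Line 2: ['support', 'water'] (min_width=13, slack=1)
Line 3: ['of', 'chapter'] (min_width=10, slack=4)
Line 4: ['have', 'car'] (min_width=8, slack=6)
Line 5: ['blackboard'] (min_width=10, slack=4)
Line 6: ['content', 'vector'] (min_width=14, slack=0)
Line 7: ['tomato', 'library'] (min_width=14, slack=0)
Line 8: ['soft', 'as', 'red'] (min_width=11, slack=3)
Line 9: ['brown', 'time'] (min_width=10, slack=4)
Line 10: ['content'] (min_width=7, slack=7)
Line 11: ['machine'] (min_width=7, slack=7)
Line 12: ['dinosaur', 'open'] (min_width=13, slack=1)
Line 13: ['security', 'metal'] (min_width=14, slack=0)

Answer: blackboard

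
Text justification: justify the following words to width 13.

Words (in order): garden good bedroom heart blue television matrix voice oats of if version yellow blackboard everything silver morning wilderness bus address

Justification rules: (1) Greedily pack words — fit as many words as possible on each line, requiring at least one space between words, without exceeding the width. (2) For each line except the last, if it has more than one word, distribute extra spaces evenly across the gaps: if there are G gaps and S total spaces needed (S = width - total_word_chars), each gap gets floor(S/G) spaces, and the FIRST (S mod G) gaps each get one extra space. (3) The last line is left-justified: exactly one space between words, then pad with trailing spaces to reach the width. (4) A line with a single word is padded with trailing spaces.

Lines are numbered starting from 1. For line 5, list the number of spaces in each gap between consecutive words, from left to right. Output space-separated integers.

Line 1: ['garden', 'good'] (min_width=11, slack=2)
Line 2: ['bedroom', 'heart'] (min_width=13, slack=0)
Line 3: ['blue'] (min_width=4, slack=9)
Line 4: ['television'] (min_width=10, slack=3)
Line 5: ['matrix', 'voice'] (min_width=12, slack=1)
Line 6: ['oats', 'of', 'if'] (min_width=10, slack=3)
Line 7: ['version'] (min_width=7, slack=6)
Line 8: ['yellow'] (min_width=6, slack=7)
Line 9: ['blackboard'] (min_width=10, slack=3)
Line 10: ['everything'] (min_width=10, slack=3)
Line 11: ['silver'] (min_width=6, slack=7)
Line 12: ['morning'] (min_width=7, slack=6)
Line 13: ['wilderness'] (min_width=10, slack=3)
Line 14: ['bus', 'address'] (min_width=11, slack=2)

Answer: 2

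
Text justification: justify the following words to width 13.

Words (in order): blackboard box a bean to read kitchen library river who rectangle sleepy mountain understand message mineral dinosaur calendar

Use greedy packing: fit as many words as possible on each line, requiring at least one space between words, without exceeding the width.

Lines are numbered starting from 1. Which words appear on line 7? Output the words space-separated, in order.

Answer: mountain

Derivation:
Line 1: ['blackboard'] (min_width=10, slack=3)
Line 2: ['box', 'a', 'bean', 'to'] (min_width=13, slack=0)
Line 3: ['read', 'kitchen'] (min_width=12, slack=1)
Line 4: ['library', 'river'] (min_width=13, slack=0)
Line 5: ['who', 'rectangle'] (min_width=13, slack=0)
Line 6: ['sleepy'] (min_width=6, slack=7)
Line 7: ['mountain'] (min_width=8, slack=5)
Line 8: ['understand'] (min_width=10, slack=3)
Line 9: ['message'] (min_width=7, slack=6)
Line 10: ['mineral'] (min_width=7, slack=6)
Line 11: ['dinosaur'] (min_width=8, slack=5)
Line 12: ['calendar'] (min_width=8, slack=5)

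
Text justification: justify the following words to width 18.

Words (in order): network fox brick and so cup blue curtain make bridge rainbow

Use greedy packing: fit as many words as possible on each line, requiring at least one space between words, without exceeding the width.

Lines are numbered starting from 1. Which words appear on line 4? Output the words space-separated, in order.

Answer: bridge rainbow

Derivation:
Line 1: ['network', 'fox', 'brick'] (min_width=17, slack=1)
Line 2: ['and', 'so', 'cup', 'blue'] (min_width=15, slack=3)
Line 3: ['curtain', 'make'] (min_width=12, slack=6)
Line 4: ['bridge', 'rainbow'] (min_width=14, slack=4)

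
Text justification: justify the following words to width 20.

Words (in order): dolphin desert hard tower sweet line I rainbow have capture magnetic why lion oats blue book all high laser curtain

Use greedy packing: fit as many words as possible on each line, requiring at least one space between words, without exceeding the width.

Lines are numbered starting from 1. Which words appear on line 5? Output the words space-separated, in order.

Line 1: ['dolphin', 'desert', 'hard'] (min_width=19, slack=1)
Line 2: ['tower', 'sweet', 'line', 'I'] (min_width=18, slack=2)
Line 3: ['rainbow', 'have', 'capture'] (min_width=20, slack=0)
Line 4: ['magnetic', 'why', 'lion'] (min_width=17, slack=3)
Line 5: ['oats', 'blue', 'book', 'all'] (min_width=18, slack=2)
Line 6: ['high', 'laser', 'curtain'] (min_width=18, slack=2)

Answer: oats blue book all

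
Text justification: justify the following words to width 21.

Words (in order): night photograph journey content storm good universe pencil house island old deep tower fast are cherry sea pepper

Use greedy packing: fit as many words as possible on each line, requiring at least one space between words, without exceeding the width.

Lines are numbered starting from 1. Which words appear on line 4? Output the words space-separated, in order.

Line 1: ['night', 'photograph'] (min_width=16, slack=5)
Line 2: ['journey', 'content', 'storm'] (min_width=21, slack=0)
Line 3: ['good', 'universe', 'pencil'] (min_width=20, slack=1)
Line 4: ['house', 'island', 'old', 'deep'] (min_width=21, slack=0)
Line 5: ['tower', 'fast', 'are', 'cherry'] (min_width=21, slack=0)
Line 6: ['sea', 'pepper'] (min_width=10, slack=11)

Answer: house island old deep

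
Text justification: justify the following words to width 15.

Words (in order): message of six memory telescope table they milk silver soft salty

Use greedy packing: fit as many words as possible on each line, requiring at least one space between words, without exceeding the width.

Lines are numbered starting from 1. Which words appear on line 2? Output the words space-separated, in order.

Line 1: ['message', 'of', 'six'] (min_width=14, slack=1)
Line 2: ['memory'] (min_width=6, slack=9)
Line 3: ['telescope', 'table'] (min_width=15, slack=0)
Line 4: ['they', 'milk'] (min_width=9, slack=6)
Line 5: ['silver', 'soft'] (min_width=11, slack=4)
Line 6: ['salty'] (min_width=5, slack=10)

Answer: memory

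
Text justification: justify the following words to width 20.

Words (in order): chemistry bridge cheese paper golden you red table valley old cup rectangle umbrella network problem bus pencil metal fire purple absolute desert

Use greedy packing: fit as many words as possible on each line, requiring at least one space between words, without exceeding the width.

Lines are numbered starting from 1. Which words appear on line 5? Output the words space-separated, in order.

Answer: umbrella network

Derivation:
Line 1: ['chemistry', 'bridge'] (min_width=16, slack=4)
Line 2: ['cheese', 'paper', 'golden'] (min_width=19, slack=1)
Line 3: ['you', 'red', 'table', 'valley'] (min_width=20, slack=0)
Line 4: ['old', 'cup', 'rectangle'] (min_width=17, slack=3)
Line 5: ['umbrella', 'network'] (min_width=16, slack=4)
Line 6: ['problem', 'bus', 'pencil'] (min_width=18, slack=2)
Line 7: ['metal', 'fire', 'purple'] (min_width=17, slack=3)
Line 8: ['absolute', 'desert'] (min_width=15, slack=5)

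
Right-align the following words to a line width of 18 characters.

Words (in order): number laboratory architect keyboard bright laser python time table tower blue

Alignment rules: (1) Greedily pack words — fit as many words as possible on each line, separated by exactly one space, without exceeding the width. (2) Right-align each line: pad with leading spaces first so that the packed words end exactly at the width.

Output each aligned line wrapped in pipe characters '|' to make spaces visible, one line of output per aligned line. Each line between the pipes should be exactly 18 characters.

Answer: | number laboratory|
|architect keyboard|
|      bright laser|
| python time table|
|        tower blue|

Derivation:
Line 1: ['number', 'laboratory'] (min_width=17, slack=1)
Line 2: ['architect', 'keyboard'] (min_width=18, slack=0)
Line 3: ['bright', 'laser'] (min_width=12, slack=6)
Line 4: ['python', 'time', 'table'] (min_width=17, slack=1)
Line 5: ['tower', 'blue'] (min_width=10, slack=8)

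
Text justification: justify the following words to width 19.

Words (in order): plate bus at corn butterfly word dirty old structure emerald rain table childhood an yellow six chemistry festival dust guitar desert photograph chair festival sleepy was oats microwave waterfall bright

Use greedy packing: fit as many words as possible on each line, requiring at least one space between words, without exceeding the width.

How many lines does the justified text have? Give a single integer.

Answer: 12

Derivation:
Line 1: ['plate', 'bus', 'at', 'corn'] (min_width=17, slack=2)
Line 2: ['butterfly', 'word'] (min_width=14, slack=5)
Line 3: ['dirty', 'old', 'structure'] (min_width=19, slack=0)
Line 4: ['emerald', 'rain', 'table'] (min_width=18, slack=1)
Line 5: ['childhood', 'an', 'yellow'] (min_width=19, slack=0)
Line 6: ['six', 'chemistry'] (min_width=13, slack=6)
Line 7: ['festival', 'dust'] (min_width=13, slack=6)
Line 8: ['guitar', 'desert'] (min_width=13, slack=6)
Line 9: ['photograph', 'chair'] (min_width=16, slack=3)
Line 10: ['festival', 'sleepy', 'was'] (min_width=19, slack=0)
Line 11: ['oats', 'microwave'] (min_width=14, slack=5)
Line 12: ['waterfall', 'bright'] (min_width=16, slack=3)
Total lines: 12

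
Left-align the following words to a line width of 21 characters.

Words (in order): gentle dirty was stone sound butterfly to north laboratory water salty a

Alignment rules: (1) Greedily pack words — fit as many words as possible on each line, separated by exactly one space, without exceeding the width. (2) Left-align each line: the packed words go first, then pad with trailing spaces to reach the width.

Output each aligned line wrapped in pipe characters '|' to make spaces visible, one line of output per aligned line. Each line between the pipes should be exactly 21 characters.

Line 1: ['gentle', 'dirty', 'was'] (min_width=16, slack=5)
Line 2: ['stone', 'sound', 'butterfly'] (min_width=21, slack=0)
Line 3: ['to', 'north', 'laboratory'] (min_width=19, slack=2)
Line 4: ['water', 'salty', 'a'] (min_width=13, slack=8)

Answer: |gentle dirty was     |
|stone sound butterfly|
|to north laboratory  |
|water salty a        |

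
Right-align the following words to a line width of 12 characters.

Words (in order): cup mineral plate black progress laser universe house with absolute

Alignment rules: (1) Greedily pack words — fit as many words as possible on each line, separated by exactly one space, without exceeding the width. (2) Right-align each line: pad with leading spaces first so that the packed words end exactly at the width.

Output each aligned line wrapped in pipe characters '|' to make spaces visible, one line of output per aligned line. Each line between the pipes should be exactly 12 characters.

Line 1: ['cup', 'mineral'] (min_width=11, slack=1)
Line 2: ['plate', 'black'] (min_width=11, slack=1)
Line 3: ['progress'] (min_width=8, slack=4)
Line 4: ['laser'] (min_width=5, slack=7)
Line 5: ['universe'] (min_width=8, slack=4)
Line 6: ['house', 'with'] (min_width=10, slack=2)
Line 7: ['absolute'] (min_width=8, slack=4)

Answer: | cup mineral|
| plate black|
|    progress|
|       laser|
|    universe|
|  house with|
|    absolute|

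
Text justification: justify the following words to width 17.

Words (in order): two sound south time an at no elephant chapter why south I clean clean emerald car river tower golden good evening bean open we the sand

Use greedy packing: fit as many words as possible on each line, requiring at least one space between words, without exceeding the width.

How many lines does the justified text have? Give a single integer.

Line 1: ['two', 'sound', 'south'] (min_width=15, slack=2)
Line 2: ['time', 'an', 'at', 'no'] (min_width=13, slack=4)
Line 3: ['elephant', 'chapter'] (min_width=16, slack=1)
Line 4: ['why', 'south', 'I', 'clean'] (min_width=17, slack=0)
Line 5: ['clean', 'emerald', 'car'] (min_width=17, slack=0)
Line 6: ['river', 'tower'] (min_width=11, slack=6)
Line 7: ['golden', 'good'] (min_width=11, slack=6)
Line 8: ['evening', 'bean', 'open'] (min_width=17, slack=0)
Line 9: ['we', 'the', 'sand'] (min_width=11, slack=6)
Total lines: 9

Answer: 9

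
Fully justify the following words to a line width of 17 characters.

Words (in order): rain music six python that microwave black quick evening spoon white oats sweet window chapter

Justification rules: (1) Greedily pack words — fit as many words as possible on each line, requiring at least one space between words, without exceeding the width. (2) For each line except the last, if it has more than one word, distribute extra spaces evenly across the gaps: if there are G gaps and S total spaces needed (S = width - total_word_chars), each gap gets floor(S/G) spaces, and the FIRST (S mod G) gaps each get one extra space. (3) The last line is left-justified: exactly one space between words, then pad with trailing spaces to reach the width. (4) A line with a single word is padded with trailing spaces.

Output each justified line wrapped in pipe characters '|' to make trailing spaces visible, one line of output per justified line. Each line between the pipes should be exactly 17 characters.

Answer: |rain   music  six|
|python       that|
|microwave   black|
|quick     evening|
|spoon  white oats|
|sweet      window|
|chapter          |

Derivation:
Line 1: ['rain', 'music', 'six'] (min_width=14, slack=3)
Line 2: ['python', 'that'] (min_width=11, slack=6)
Line 3: ['microwave', 'black'] (min_width=15, slack=2)
Line 4: ['quick', 'evening'] (min_width=13, slack=4)
Line 5: ['spoon', 'white', 'oats'] (min_width=16, slack=1)
Line 6: ['sweet', 'window'] (min_width=12, slack=5)
Line 7: ['chapter'] (min_width=7, slack=10)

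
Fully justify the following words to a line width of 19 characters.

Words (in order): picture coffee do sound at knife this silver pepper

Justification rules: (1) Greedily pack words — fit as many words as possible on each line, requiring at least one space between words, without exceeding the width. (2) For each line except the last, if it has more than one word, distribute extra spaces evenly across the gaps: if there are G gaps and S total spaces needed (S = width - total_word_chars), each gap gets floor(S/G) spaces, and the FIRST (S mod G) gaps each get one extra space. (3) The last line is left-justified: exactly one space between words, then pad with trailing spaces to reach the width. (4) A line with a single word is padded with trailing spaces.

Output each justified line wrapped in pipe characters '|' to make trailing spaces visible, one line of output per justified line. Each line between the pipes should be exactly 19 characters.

Line 1: ['picture', 'coffee', 'do'] (min_width=17, slack=2)
Line 2: ['sound', 'at', 'knife', 'this'] (min_width=19, slack=0)
Line 3: ['silver', 'pepper'] (min_width=13, slack=6)

Answer: |picture  coffee  do|
|sound at knife this|
|silver pepper      |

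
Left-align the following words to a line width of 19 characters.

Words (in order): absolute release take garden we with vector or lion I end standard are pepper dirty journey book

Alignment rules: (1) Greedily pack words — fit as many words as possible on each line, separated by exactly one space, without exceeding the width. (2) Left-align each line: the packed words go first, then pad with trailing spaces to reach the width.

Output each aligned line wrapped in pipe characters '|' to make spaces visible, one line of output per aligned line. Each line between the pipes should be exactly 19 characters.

Answer: |absolute release   |
|take garden we with|
|vector or lion I   |
|end standard are   |
|pepper dirty       |
|journey book       |

Derivation:
Line 1: ['absolute', 'release'] (min_width=16, slack=3)
Line 2: ['take', 'garden', 'we', 'with'] (min_width=19, slack=0)
Line 3: ['vector', 'or', 'lion', 'I'] (min_width=16, slack=3)
Line 4: ['end', 'standard', 'are'] (min_width=16, slack=3)
Line 5: ['pepper', 'dirty'] (min_width=12, slack=7)
Line 6: ['journey', 'book'] (min_width=12, slack=7)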